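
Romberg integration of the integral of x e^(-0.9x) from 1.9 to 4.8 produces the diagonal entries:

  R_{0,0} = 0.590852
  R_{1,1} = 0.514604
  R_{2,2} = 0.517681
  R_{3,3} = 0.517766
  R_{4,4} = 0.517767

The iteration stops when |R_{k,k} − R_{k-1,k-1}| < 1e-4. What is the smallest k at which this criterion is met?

|R_{1,1} − R_{0,0}| = 0.076248 ≥ 1e-4
|R_{2,2} − R_{1,1}| = 0.003077 ≥ 1e-4
|R_{3,3} − R_{2,2}| = 0.000085 < 1e-4

k = 3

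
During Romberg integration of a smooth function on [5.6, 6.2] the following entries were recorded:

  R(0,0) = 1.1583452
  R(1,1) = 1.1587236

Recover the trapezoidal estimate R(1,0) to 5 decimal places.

From R(1,1) = (4·R(1,0) − R(0,0))/3, solve for R(1,0):
4·R(1,0) = 3·1.1587236 + 1.1583452 = 4.6345160
R(1,0) = 1.1586290

1.15863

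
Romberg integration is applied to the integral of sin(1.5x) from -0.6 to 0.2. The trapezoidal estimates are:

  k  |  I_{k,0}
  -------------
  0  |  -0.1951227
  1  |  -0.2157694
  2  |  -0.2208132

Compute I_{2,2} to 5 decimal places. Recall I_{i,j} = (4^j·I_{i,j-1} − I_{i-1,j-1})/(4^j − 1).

I_{1,1} = -0.2157694 + (-0.2157694 − (-0.1951227))/3 = -0.2226516
I_{2,1} = -0.2208132 + (-0.2208132 − (-0.2157694))/3 = -0.2224945
I_{2,2} = -0.2224945 + (-0.2224945 − (-0.2226516))/15 = -0.2224840

-0.22248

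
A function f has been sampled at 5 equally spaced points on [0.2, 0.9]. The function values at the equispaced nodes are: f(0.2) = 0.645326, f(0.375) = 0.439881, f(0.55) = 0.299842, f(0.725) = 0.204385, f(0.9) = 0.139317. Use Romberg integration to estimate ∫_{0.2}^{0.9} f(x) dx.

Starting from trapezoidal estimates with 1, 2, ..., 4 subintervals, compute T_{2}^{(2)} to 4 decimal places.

0.2311

T_{0}^{(0)} (trapezoid, 1 panel, h=0.7000): 0.274625
T_{1}^{(0)} (trapezoid, 2 panels, h=0.3500): 0.242257
T_{2}^{(0)} (trapezoid, 4 panels, h=0.1750): 0.233875
T_{1}^{(1)} = 0.242257 + (0.242257 − 0.274625)/3 = 0.231468
T_{2}^{(1)} = 0.233875 + (0.233875 − 0.242257)/3 = 0.231081
T_{2}^{(2)} = 0.231081 + (0.231081 − 0.231468)/15 = 0.231055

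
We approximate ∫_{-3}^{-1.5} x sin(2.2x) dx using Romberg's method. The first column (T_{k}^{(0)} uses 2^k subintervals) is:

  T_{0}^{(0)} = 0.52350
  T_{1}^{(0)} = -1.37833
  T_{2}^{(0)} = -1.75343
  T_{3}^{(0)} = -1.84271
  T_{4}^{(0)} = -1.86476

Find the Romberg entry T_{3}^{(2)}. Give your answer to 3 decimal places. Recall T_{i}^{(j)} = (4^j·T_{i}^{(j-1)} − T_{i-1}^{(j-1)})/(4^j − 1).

Richardson extrapolation on the trapezoidal column (denominator 4−1=3):
T_{2}^{(1)} = -1.75343 + (-1.75343 − (-1.37833))/3 = -1.87846
T_{3}^{(1)} = (4·(-1.84271) − (-1.75343)) / 3 = -1.87247
T_{3}^{(2)} = -1.87247 + (-1.87247 − (-1.87846))/15 = -1.87207
(Column j=1 coincides with Simpson's rule on the same nodes.)

-1.872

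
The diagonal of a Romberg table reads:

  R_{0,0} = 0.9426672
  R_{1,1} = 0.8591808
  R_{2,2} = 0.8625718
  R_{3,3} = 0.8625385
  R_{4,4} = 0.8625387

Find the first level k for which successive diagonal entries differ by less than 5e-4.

|R_{1,1} − R_{0,0}| = 0.0834864 ≥ 5e-4
|R_{2,2} − R_{1,1}| = 0.0033910 ≥ 5e-4
|R_{3,3} − R_{2,2}| = 0.0000333 < 5e-4

k = 3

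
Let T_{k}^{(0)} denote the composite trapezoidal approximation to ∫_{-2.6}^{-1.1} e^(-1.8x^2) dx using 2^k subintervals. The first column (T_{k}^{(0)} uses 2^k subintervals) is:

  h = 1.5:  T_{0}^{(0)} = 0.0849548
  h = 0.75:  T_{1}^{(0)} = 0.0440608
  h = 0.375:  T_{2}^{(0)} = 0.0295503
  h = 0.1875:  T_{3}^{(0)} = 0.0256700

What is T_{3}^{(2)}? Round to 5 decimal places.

0.02435

T_{2}^{(1)} = (4·0.0295503 − 0.0440608) / 3 = 0.0247135
T_{3}^{(1)} = 0.0256700 + (0.0256700 − 0.0295503)/3 = 0.0243766
T_{3}^{(2)} = 0.0243766 + (0.0243766 − 0.0247135)/15 = 0.0243541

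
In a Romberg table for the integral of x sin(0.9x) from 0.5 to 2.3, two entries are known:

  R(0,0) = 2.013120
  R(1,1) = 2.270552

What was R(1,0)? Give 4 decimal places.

From R(1,1) = (4·R(1,0) − R(0,0))/3, solve for R(1,0):
4·R(1,0) = 3·2.270552 + 2.013120 = 8.824776
R(1,0) = 2.206194

2.2062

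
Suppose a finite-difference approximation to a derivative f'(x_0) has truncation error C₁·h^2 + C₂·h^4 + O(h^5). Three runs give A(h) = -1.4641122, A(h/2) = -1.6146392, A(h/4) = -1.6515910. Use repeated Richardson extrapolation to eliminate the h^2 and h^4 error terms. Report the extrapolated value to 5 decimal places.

First eliminate the h^2 term (factor 2^2 = 4):
  B₁ = (4·(-1.6146392) − (-1.4641122))/3 = -1.6648149
  B₂ = (4·(-1.6515910) − (-1.6146392))/3 = -1.6639083
Then eliminate the h^4 term (factor 2^4 = 16):
  (16·(-1.6639083) − (-1.6648149))/15 = -1.6638479

-1.66385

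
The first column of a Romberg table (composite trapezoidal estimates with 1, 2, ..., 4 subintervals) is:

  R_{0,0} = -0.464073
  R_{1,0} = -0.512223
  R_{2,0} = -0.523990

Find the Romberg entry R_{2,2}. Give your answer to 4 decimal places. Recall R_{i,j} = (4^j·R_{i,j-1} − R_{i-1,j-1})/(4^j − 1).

Richardson extrapolation on the trapezoidal column (denominator 4−1=3):
R_{1,1} = (4·(-0.512223) − (-0.464073)) / 3 = -0.528273
R_{2,1} = -0.523990 + (-0.523990 − (-0.512223))/3 = -0.527912
R_{2,2} = (16·(-0.527912) − (-0.528273)) / 15 = -0.527888
(Column j=1 coincides with Simpson's rule on the same nodes.)

-0.5279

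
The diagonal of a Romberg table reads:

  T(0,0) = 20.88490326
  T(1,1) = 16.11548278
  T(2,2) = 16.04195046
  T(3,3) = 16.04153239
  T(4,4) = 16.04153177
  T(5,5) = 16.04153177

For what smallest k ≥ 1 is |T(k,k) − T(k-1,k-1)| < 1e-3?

k = 3

|T(1,1) − T(0,0)| = 4.76942048 ≥ 1e-3
|T(2,2) − T(1,1)| = 0.07353232 ≥ 1e-3
|T(3,3) − T(2,2)| = 0.00041807 < 1e-3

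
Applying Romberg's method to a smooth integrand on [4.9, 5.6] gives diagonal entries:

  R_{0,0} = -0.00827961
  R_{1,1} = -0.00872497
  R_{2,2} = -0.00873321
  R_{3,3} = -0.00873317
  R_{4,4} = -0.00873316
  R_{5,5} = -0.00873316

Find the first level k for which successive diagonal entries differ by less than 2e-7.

k = 3

|R_{1,1} − R_{0,0}| = 0.00044536 ≥ 2e-7
|R_{2,2} − R_{1,1}| = 0.00000824 ≥ 2e-7
|R_{3,3} − R_{2,2}| = 0.00000004 < 2e-7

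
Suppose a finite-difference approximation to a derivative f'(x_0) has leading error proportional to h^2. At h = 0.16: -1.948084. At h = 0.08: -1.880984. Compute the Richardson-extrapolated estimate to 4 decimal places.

Extrapolated value = (4·A(h/2) − A(h)) / (4 − 1)
= (4·(-1.880984) − (-1.948084)) / 3
= -5.575852 / 3 = -1.858617

-1.8586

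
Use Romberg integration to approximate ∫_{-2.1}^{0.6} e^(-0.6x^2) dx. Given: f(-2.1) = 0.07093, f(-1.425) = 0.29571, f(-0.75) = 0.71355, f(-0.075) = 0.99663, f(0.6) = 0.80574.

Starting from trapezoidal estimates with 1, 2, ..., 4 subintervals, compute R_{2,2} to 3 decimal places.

R_{0,0} (trapezoid, 1 panel, h=2.7000): 1.18350
R_{1,0} (trapezoid, 2 panels, h=1.3500): 1.55504
R_{2,0} (trapezoid, 4 panels, h=0.6750): 1.64985
R_{1,1} = 1.55504 + (1.55504 − 1.18350)/3 = 1.67889
R_{2,1} = 1.64985 + (1.64985 − 1.55504)/3 = 1.68145
R_{2,2} = 1.68145 + (1.68145 − 1.67889)/15 = 1.68162

1.682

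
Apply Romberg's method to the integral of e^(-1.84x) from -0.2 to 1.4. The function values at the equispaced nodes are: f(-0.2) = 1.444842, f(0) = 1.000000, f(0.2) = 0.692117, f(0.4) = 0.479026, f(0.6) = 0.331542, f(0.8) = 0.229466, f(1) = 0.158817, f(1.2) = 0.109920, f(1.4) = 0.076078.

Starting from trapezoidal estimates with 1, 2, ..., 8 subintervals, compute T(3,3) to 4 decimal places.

0.7439

T(0,0) (trapezoid, 1 panel, h=1.6000): 1.216736
T(1,0) (trapezoid, 2 panels, h=0.8000): 0.873602
T(2,0) (trapezoid, 4 panels, h=0.4000): 0.777174
T(3,0) (trapezoid, 8 panels, h=0.2000): 0.752270
T(1,1) = 0.873602 + (0.873602 − 1.216736)/3 = 0.759224
T(2,1) = 0.777174 + (0.777174 − 0.873602)/3 = 0.745031
T(3,1) = 0.752270 + (0.752270 − 0.777174)/3 = 0.743969
T(2,2) = 0.745031 + (0.745031 − 0.759224)/15 = 0.744085
T(3,2) = 0.743969 + (0.743969 − 0.745031)/15 = 0.743898
T(3,3) = 0.743898 + (0.743898 − 0.744085)/63 = 0.743895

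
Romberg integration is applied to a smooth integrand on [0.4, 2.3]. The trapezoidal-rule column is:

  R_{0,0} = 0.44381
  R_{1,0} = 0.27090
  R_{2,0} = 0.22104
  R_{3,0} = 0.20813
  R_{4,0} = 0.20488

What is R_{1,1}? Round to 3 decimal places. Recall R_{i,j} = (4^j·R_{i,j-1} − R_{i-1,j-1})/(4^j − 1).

Richardson extrapolation on the trapezoidal column (denominator 4−1=3):
R_{1,1} = 0.27090 + (0.27090 − 0.44381)/3 = 0.21326

0.213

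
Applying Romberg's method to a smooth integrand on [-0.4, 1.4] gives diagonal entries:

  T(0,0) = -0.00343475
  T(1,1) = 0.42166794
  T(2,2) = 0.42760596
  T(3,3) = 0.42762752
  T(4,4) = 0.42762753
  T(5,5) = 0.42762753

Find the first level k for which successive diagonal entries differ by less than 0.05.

|T(1,1) − T(0,0)| = 0.42510269 ≥ 0.05
|T(2,2) − T(1,1)| = 0.00593802 < 0.05

k = 2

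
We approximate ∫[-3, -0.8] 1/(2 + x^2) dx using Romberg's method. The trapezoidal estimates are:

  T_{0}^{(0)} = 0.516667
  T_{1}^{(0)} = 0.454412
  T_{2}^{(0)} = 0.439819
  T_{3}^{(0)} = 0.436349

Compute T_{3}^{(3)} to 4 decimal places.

Richardson extrapolation on the trapezoidal column (denominator 4−1=3):
T_{1}^{(1)} = (4·0.454412 − 0.516667) / 3 = 0.433660
T_{2}^{(1)} = (4·0.439819 − 0.454412) / 3 = 0.434955
T_{3}^{(1)} = 0.436349 + (0.436349 − 0.439819)/3 = 0.435192
T_{2}^{(2)} = (16·0.434955 − 0.433660) / 15 = 0.435041
T_{3}^{(2)} = 0.435192 + (0.435192 − 0.434955)/15 = 0.435208
T_{3}^{(3)} = (64·0.435208 − 0.435041) / 63 = 0.435211

0.4352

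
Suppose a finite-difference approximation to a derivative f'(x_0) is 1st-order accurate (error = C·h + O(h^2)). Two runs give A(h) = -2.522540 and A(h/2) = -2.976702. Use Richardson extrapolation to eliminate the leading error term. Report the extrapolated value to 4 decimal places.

The leading error scales as h; refining by a factor of 2 reduces it by 2^1 = 2.
Extrapolated value = (2·A(h/2) − A(h)) / (2 − 1)
= (2·(-2.976702) − (-2.522540)) / 1
= -3.430864 / 1 = -3.430864

-3.4309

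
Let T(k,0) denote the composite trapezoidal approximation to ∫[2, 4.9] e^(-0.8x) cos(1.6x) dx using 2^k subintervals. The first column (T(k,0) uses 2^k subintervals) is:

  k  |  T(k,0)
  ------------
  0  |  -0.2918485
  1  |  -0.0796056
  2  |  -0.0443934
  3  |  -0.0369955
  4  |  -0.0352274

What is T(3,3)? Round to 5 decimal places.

-0.03466

Richardson extrapolation on the trapezoidal column (denominator 4−1=3):
T(1,1) = (4·(-0.0796056) − (-0.2918485)) / 3 = -0.0088580
T(2,1) = (4·(-0.0443934) − (-0.0796056)) / 3 = -0.0326560
T(3,1) = -0.0369955 + (-0.0369955 − (-0.0443934))/3 = -0.0345295
T(2,2) = -0.0326560 + (-0.0326560 − (-0.0088580))/15 = -0.0342425
T(3,2) = (16·(-0.0345295) − (-0.0326560)) / 15 = -0.0346544
T(3,3) = -0.0346544 + (-0.0346544 − (-0.0342425))/63 = -0.0346609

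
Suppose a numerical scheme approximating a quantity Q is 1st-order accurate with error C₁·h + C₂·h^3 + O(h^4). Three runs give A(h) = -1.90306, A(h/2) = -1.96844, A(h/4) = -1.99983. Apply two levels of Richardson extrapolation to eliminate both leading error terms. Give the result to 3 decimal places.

First eliminate the h term (factor 2^1 = 2):
  B₁ = (2·(-1.96844) − (-1.90306))/1 = -2.03382
  B₂ = (2·(-1.99983) − (-1.96844))/1 = -2.03122
Then eliminate the h^3 term (factor 2^3 = 8):
  (8·(-2.03122) − (-2.03382))/7 = -2.03085

-2.031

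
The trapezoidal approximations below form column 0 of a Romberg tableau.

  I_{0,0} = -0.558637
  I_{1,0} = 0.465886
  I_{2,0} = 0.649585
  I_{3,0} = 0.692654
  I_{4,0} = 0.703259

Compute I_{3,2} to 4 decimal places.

0.7068

Richardson extrapolation on the trapezoidal column (denominator 4−1=3):
I_{2,1} = (4·0.649585 − 0.465886) / 3 = 0.710818
I_{3,1} = 0.692654 + (0.692654 − 0.649585)/3 = 0.707010
I_{3,2} = (16·0.707010 − 0.710818) / 15 = 0.706756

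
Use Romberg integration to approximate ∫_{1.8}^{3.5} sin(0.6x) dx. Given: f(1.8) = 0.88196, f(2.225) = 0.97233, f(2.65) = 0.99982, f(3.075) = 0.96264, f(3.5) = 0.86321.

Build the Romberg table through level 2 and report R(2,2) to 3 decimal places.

R(0,0) (trapezoid, 1 panel, h=1.7000): 1.48339
R(1,0) (trapezoid, 2 panels, h=0.8500): 1.59154
R(2,0) (trapezoid, 4 panels, h=0.4250): 1.61813
R(1,1) = 1.59154 + (1.59154 − 1.48339)/3 = 1.62759
R(2,1) = 1.61813 + (1.61813 − 1.59154)/3 = 1.62699
R(2,2) = 1.62699 + (1.62699 − 1.62759)/15 = 1.62695

1.627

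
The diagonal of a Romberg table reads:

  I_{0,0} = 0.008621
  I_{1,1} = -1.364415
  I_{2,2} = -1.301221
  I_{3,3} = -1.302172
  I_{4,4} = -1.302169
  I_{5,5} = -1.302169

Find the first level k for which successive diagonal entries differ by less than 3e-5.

k = 4

|I_{1,1} − I_{0,0}| = 1.373036 ≥ 3e-5
|I_{2,2} − I_{1,1}| = 0.063194 ≥ 3e-5
|I_{3,3} − I_{2,2}| = 0.000951 ≥ 3e-5
|I_{4,4} − I_{3,3}| = 0.000003 < 3e-5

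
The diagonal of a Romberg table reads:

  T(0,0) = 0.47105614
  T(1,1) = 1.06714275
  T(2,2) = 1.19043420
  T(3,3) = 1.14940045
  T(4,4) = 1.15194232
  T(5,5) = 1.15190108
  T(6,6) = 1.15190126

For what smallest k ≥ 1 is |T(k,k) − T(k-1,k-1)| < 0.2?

|T(1,1) − T(0,0)| = 0.59608661 ≥ 0.2
|T(2,2) − T(1,1)| = 0.12329145 < 0.2

k = 2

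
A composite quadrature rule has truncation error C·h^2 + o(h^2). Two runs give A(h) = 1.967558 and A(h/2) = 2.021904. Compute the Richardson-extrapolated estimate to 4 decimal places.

2.0400

Extrapolated value = (4·A(h/2) − A(h)) / (4 − 1)
= (4·2.021904 − 1.967558) / 3
= 6.120058 / 3 = 2.040019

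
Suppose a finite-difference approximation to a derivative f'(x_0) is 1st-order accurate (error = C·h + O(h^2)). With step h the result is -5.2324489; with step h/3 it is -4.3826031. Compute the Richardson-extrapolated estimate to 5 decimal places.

-3.95768

The leading error scales as h; refining by a factor of 3 reduces it by 3^1 = 3.
Extrapolated value = (3·A(h/3) − A(h)) / (3 − 1)
= (3·(-4.3826031) − (-5.2324489)) / 2
= -7.9153604 / 2 = -3.9576802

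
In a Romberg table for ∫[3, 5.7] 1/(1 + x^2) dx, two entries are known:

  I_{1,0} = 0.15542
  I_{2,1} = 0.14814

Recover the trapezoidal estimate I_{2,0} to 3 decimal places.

From I_{2,1} = (4·I_{2,0} − I_{1,0})/3, solve for I_{2,0}:
4·I_{2,0} = 3·0.14814 + 0.15542 = 0.59984
I_{2,0} = 0.14996

0.150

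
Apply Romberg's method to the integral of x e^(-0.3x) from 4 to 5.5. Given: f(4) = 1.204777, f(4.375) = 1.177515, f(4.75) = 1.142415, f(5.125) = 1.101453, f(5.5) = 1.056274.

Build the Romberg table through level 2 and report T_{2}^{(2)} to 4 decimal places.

1.7077

T_{0}^{(0)} (trapezoid, 1 panel, h=1.5000): 1.695788
T_{1}^{(0)} (trapezoid, 2 panels, h=0.7500): 1.704705
T_{2}^{(0)} (trapezoid, 4 panels, h=0.3750): 1.706966
T_{1}^{(1)} = 1.704705 + (1.704705 − 1.695788)/3 = 1.707677
T_{2}^{(1)} = 1.706966 + (1.706966 − 1.704705)/3 = 1.707720
T_{2}^{(2)} = 1.707720 + (1.707720 − 1.707677)/15 = 1.707723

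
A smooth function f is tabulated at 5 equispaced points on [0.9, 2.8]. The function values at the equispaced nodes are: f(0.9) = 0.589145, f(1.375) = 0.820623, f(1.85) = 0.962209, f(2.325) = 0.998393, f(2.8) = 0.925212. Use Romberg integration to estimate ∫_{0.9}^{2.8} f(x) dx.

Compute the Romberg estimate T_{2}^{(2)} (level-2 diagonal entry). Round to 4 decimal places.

1.6964

T_{0}^{(0)} (trapezoid, 1 panel, h=1.9000): 1.438639
T_{1}^{(0)} (trapezoid, 2 panels, h=0.9500): 1.633418
T_{2}^{(0)} (trapezoid, 4 panels, h=0.4750): 1.680742
T_{1}^{(1)} = 1.633418 + (1.633418 − 1.438639)/3 = 1.698344
T_{2}^{(1)} = 1.680742 + (1.680742 − 1.633418)/3 = 1.696517
T_{2}^{(2)} = 1.696517 + (1.696517 − 1.698344)/15 = 1.696395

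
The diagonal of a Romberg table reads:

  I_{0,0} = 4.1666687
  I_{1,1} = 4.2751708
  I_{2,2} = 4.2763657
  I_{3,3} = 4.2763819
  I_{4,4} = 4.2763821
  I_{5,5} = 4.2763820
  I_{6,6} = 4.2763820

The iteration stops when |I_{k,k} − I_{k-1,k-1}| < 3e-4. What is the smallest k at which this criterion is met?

|I_{1,1} − I_{0,0}| = 0.1085021 ≥ 3e-4
|I_{2,2} − I_{1,1}| = 0.0011949 ≥ 3e-4
|I_{3,3} − I_{2,2}| = 0.0000162 < 3e-4

k = 3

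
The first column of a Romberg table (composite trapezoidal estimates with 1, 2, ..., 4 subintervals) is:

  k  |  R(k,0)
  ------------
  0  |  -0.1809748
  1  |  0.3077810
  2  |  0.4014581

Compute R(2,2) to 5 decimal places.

0.43015

R(1,1) = 0.3077810 + (0.3077810 − (-0.1809748))/3 = 0.4706996
R(2,1) = 0.4014581 + (0.4014581 − 0.3077810)/3 = 0.4326838
R(2,2) = 0.4326838 + (0.4326838 − 0.4706996)/15 = 0.4301494
(Column j=1 coincides with Simpson's rule on the same nodes.)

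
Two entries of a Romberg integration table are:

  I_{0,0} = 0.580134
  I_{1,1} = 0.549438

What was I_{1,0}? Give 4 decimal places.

From I_{1,1} = (4·I_{1,0} − I_{0,0})/3, solve for I_{1,0}:
4·I_{1,0} = 3·0.549438 + 0.580134 = 2.228448
I_{1,0} = 0.557112

0.5571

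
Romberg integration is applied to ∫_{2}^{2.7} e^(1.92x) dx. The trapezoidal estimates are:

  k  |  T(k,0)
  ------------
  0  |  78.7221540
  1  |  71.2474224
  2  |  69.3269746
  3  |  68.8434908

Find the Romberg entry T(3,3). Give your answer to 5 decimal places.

68.68203

Richardson extrapolation on the trapezoidal column (denominator 4−1=3):
T(1,1) = 71.2474224 + (71.2474224 − 78.7221540)/3 = 68.7558452
T(2,1) = (4·69.3269746 − 71.2474224) / 3 = 68.6868253
T(3,1) = (4·68.8434908 − 69.3269746) / 3 = 68.6823295
T(2,2) = (16·68.6868253 − 68.7558452) / 15 = 68.6822240
T(3,2) = 68.6823295 + (68.6823295 − 68.6868253)/15 = 68.6820298
T(3,3) = 68.6820298 + (68.6820298 − 68.6822240)/63 = 68.6820267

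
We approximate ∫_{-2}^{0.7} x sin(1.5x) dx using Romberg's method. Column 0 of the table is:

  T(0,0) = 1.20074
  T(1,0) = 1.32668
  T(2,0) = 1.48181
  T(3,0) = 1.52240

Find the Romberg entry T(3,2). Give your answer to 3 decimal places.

1.536

Richardson extrapolation on the trapezoidal column (denominator 4−1=3):
T(2,1) = 1.48181 + (1.48181 − 1.32668)/3 = 1.53352
T(3,1) = (4·1.52240 − 1.48181) / 3 = 1.53593
T(3,2) = (16·1.53593 − 1.53352) / 15 = 1.53609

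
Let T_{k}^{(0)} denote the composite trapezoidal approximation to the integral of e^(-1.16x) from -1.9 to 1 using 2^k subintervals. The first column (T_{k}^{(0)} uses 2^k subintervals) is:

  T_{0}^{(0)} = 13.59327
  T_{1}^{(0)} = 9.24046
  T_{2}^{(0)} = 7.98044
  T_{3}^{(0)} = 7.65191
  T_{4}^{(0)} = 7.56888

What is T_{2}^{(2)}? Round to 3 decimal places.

7.545

T_{1}^{(1)} = 9.24046 + (9.24046 − 13.59327)/3 = 7.78952
T_{2}^{(1)} = (4·7.98044 − 9.24046) / 3 = 7.56043
T_{2}^{(2)} = 7.56043 + (7.56043 − 7.78952)/15 = 7.54516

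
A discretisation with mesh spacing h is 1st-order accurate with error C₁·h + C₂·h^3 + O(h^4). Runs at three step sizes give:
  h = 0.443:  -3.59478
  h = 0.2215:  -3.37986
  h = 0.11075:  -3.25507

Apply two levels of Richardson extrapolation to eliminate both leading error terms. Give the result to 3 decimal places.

-3.125

First eliminate the h term (factor 2^1 = 2):
  B₁ = (2·(-3.37986) − (-3.59478))/1 = -3.16494
  B₂ = (2·(-3.25507) − (-3.37986))/1 = -3.13028
Then eliminate the h^3 term (factor 2^3 = 8):
  (8·(-3.13028) − (-3.16494))/7 = -3.12533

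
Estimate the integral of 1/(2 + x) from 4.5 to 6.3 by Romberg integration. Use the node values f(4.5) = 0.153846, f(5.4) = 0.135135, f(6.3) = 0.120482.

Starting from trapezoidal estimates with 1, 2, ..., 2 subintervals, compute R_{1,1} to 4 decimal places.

R_{0,0} (trapezoid, 1 panel, h=1.8000): 0.246895
R_{1,0} (trapezoid, 2 panels, h=0.9000): 0.245069
R_{1,1} = 0.245069 + (0.245069 − 0.246895)/3 = 0.244460

0.2445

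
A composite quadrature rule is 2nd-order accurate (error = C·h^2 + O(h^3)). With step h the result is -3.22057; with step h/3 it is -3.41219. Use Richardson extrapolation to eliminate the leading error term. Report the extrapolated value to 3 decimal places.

-3.436

Extrapolated value = (9·A(h/3) − A(h)) / (9 − 1)
= (9·(-3.41219) − (-3.22057)) / 8
= -27.48914 / 8 = -3.43614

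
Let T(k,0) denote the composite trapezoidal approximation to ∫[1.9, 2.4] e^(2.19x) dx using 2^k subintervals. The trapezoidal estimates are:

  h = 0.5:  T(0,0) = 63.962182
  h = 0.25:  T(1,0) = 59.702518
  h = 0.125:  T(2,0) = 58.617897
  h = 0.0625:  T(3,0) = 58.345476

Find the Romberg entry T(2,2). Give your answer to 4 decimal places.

58.2546

T(1,1) = 59.702518 + (59.702518 − 63.962182)/3 = 58.282630
T(2,1) = 58.617897 + (58.617897 − 59.702518)/3 = 58.256357
T(2,2) = (16·58.256357 − 58.282630) / 15 = 58.254605
(Column j=1 coincides with Simpson's rule on the same nodes.)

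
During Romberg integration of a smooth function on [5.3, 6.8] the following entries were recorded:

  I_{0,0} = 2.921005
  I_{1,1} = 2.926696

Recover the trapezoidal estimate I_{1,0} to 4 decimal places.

From I_{1,1} = (4·I_{1,0} − I_{0,0})/3, solve for I_{1,0}:
4·I_{1,0} = 3·2.926696 + 2.921005 = 11.701093
I_{1,0} = 2.925273

2.9253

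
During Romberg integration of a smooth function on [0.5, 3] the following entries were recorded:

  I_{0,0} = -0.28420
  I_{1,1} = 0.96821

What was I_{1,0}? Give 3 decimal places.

From I_{1,1} = (4·I_{1,0} − I_{0,0})/3, solve for I_{1,0}:
4·I_{1,0} = 3·0.96821 + (-0.28420) = 2.62043
I_{1,0} = 0.65511

0.655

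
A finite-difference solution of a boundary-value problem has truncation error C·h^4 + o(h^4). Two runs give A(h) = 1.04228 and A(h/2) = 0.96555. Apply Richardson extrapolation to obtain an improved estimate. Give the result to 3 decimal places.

0.960

The leading error scales as h^4; refining by a factor of 2 reduces it by 2^4 = 16.
Extrapolated value = (16·A(h/2) − A(h)) / (16 − 1)
= (16·0.96555 − 1.04228) / 15
= 14.40652 / 15 = 0.96043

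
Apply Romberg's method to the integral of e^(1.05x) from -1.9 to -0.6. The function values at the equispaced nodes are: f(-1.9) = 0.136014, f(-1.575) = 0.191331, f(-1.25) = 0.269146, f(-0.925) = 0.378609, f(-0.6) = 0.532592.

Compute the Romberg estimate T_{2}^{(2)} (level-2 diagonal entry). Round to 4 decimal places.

0.3777

T_{0}^{(0)} (trapezoid, 1 panel, h=1.3000): 0.434594
T_{1}^{(0)} (trapezoid, 2 panels, h=0.6500): 0.392242
T_{2}^{(0)} (trapezoid, 4 panels, h=0.3250): 0.381351
T_{1}^{(1)} = 0.392242 + (0.392242 − 0.434594)/3 = 0.378125
T_{2}^{(1)} = 0.381351 + (0.381351 − 0.392242)/3 = 0.377721
T_{2}^{(2)} = 0.377721 + (0.377721 − 0.378125)/15 = 0.377694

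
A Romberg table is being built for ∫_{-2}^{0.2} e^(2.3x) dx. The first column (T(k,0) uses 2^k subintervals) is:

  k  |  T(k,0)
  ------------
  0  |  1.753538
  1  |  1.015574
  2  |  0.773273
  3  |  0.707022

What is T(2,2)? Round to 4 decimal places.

0.6874

Richardson extrapolation on the trapezoidal column (denominator 4−1=3):
T(1,1) = 1.015574 + (1.015574 − 1.753538)/3 = 0.769586
T(2,1) = (4·0.773273 − 1.015574) / 3 = 0.692506
T(2,2) = 0.692506 + (0.692506 − 0.769586)/15 = 0.687367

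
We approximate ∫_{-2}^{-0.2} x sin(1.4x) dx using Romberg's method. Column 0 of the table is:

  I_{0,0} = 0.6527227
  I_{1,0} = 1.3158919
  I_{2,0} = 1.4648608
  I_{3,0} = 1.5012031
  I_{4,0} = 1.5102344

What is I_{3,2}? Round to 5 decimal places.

I_{2,1} = (4·1.4648608 − 1.3158919) / 3 = 1.5145171
I_{3,1} = 1.5012031 + (1.5012031 − 1.4648608)/3 = 1.5133172
I_{3,2} = 1.5133172 + (1.5133172 − 1.5145171)/15 = 1.5132372

1.51324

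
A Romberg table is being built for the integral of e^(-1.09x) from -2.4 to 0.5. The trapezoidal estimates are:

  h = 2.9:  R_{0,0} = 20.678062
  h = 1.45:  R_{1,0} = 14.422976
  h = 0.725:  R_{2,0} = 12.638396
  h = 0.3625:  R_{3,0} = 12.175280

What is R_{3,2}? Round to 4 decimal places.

12.0194

Richardson extrapolation on the trapezoidal column (denominator 4−1=3):
R_{2,1} = 12.638396 + (12.638396 − 14.422976)/3 = 12.043536
R_{3,1} = (4·12.175280 − 12.638396) / 3 = 12.020908
R_{3,2} = 12.020908 + (12.020908 − 12.043536)/15 = 12.019399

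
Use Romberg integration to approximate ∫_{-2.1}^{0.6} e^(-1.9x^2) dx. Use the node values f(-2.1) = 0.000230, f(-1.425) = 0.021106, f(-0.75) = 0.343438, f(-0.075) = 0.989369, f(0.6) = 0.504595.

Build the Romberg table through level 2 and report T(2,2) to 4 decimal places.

1.1997

T(0,0) (trapezoid, 1 panel, h=2.7000): 0.681514
T(1,0) (trapezoid, 2 panels, h=1.3500): 0.804398
T(2,0) (trapezoid, 4 panels, h=0.6750): 1.084270
T(1,1) = 0.804398 + (0.804398 − 0.681514)/3 = 0.845359
T(2,1) = 1.084270 + (1.084270 − 0.804398)/3 = 1.177561
T(2,2) = 1.177561 + (1.177561 − 0.845359)/15 = 1.199708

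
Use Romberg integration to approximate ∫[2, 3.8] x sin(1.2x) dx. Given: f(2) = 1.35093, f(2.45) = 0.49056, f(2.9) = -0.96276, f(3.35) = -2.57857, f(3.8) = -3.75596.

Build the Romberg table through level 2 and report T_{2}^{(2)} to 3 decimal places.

-1.904

T_{0}^{(0)} (trapezoid, 1 panel, h=1.8000): -2.16453
T_{1}^{(0)} (trapezoid, 2 panels, h=0.9000): -1.94875
T_{2}^{(0)} (trapezoid, 4 panels, h=0.4500): -1.91398
T_{1}^{(1)} = -1.94875 + (-1.94875 − (-2.16453))/3 = -1.87682
T_{2}^{(1)} = -1.91398 + (-1.91398 − (-1.94875))/3 = -1.90239
T_{2}^{(2)} = -1.90239 + (-1.90239 − (-1.87682))/15 = -1.90409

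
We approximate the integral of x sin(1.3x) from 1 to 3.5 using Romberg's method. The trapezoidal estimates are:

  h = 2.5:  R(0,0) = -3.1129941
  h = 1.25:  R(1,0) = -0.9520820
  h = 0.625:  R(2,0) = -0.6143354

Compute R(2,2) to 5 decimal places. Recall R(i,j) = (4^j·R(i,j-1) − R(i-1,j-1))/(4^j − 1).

R(1,1) = -0.9520820 + (-0.9520820 − (-3.1129941))/3 = -0.2317780
R(2,1) = -0.6143354 + (-0.6143354 − (-0.9520820))/3 = -0.5017532
R(2,2) = -0.5017532 + (-0.5017532 − (-0.2317780))/15 = -0.5197515

-0.51975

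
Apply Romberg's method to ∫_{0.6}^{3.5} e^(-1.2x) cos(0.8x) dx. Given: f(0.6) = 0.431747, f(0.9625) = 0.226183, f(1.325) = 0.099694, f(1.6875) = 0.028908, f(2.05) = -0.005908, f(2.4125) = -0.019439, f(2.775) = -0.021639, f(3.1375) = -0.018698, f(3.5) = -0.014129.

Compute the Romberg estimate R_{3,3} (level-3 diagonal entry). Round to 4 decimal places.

R_{0,0} (trapezoid, 1 panel, h=2.9000): 0.605546
R_{1,0} (trapezoid, 2 panels, h=1.4500): 0.294206
R_{2,0} (trapezoid, 4 panels, h=0.7250): 0.203693
R_{3,0} (trapezoid, 8 panels, h=0.3625): 0.180492
R_{1,1} = 0.294206 + (0.294206 − 0.605546)/3 = 0.190426
R_{2,1} = 0.203693 + (0.203693 − 0.294206)/3 = 0.173522
R_{3,1} = 0.180492 + (0.180492 − 0.203693)/3 = 0.172758
R_{2,2} = 0.173522 + (0.173522 − 0.190426)/15 = 0.172395
R_{3,2} = 0.172758 + (0.172758 − 0.173522)/15 = 0.172707
R_{3,3} = 0.172707 + (0.172707 − 0.172395)/63 = 0.172712

0.1727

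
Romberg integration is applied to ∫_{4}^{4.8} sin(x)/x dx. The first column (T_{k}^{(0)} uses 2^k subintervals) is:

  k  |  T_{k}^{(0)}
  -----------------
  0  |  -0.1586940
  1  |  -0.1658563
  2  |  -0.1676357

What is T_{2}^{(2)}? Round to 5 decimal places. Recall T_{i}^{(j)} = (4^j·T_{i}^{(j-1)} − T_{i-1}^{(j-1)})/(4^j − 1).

T_{1}^{(1)} = (4·(-0.1658563) − (-0.1586940)) / 3 = -0.1682437
T_{2}^{(1)} = (4·(-0.1676357) − (-0.1658563)) / 3 = -0.1682288
T_{2}^{(2)} = (16·(-0.1682288) − (-0.1682437)) / 15 = -0.1682278

-0.16823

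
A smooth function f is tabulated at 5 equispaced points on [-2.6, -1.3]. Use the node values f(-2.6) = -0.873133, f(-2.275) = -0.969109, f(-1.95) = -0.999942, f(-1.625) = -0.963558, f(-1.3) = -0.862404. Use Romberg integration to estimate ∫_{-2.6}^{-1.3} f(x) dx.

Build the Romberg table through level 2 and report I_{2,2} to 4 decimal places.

I_{0,0} (trapezoid, 1 panel, h=1.3000): -1.128099
I_{1,0} (trapezoid, 2 panels, h=0.6500): -1.214012
I_{2,0} (trapezoid, 4 panels, h=0.3250): -1.235123
I_{1,1} = -1.214012 + (-1.214012 − (-1.128099))/3 = -1.242650
I_{2,1} = -1.235123 + (-1.235123 − (-1.214012))/3 = -1.242160
I_{2,2} = -1.242160 + (-1.242160 − (-1.242650))/15 = -1.242127

-1.2421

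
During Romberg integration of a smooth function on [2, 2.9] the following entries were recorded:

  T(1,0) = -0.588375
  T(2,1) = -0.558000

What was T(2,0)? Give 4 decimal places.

-0.5656

From T(2,1) = (4·T(2,0) − T(1,0))/3, solve for T(2,0):
4·T(2,0) = 3·(-0.558000) + (-0.588375) = -2.262375
T(2,0) = -0.565594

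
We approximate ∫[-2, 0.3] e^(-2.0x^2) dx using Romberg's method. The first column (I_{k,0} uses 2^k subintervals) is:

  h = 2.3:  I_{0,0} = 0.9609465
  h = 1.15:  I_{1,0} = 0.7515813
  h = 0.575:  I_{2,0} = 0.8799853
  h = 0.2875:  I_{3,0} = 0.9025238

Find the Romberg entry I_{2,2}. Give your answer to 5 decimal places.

Richardson extrapolation on the trapezoidal column (denominator 4−1=3):
I_{1,1} = 0.7515813 + (0.7515813 − 0.9609465)/3 = 0.6817929
I_{2,1} = 0.8799853 + (0.8799853 − 0.7515813)/3 = 0.9227866
I_{2,2} = 0.9227866 + (0.9227866 − 0.6817929)/15 = 0.9388528

0.93885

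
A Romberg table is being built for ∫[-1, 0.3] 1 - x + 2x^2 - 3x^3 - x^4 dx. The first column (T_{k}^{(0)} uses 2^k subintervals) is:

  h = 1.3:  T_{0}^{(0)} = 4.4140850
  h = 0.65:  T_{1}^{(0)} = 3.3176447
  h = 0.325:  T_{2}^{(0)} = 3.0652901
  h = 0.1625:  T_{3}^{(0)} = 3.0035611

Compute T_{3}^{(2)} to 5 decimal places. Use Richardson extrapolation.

T_{2}^{(1)} = (4·3.0652901 − 3.3176447) / 3 = 2.9811719
T_{3}^{(1)} = (4·3.0035611 − 3.0652901) / 3 = 2.9829848
T_{3}^{(2)} = 2.9829848 + (2.9829848 − 2.9811719)/15 = 2.9831057

2.98311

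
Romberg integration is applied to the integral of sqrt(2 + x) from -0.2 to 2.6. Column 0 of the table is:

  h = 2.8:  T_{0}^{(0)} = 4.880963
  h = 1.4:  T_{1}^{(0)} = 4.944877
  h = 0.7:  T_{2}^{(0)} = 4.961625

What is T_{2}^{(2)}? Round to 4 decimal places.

4.9673

T_{1}^{(1)} = (4·4.944877 − 4.880963) / 3 = 4.966182
T_{2}^{(1)} = 4.961625 + (4.961625 − 4.944877)/3 = 4.967208
T_{2}^{(2)} = (16·4.967208 − 4.966182) / 15 = 4.967276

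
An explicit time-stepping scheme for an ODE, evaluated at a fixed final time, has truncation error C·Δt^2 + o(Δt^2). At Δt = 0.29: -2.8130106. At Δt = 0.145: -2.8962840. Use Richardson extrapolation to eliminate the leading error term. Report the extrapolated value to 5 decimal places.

The leading error scales as Δt^2; refining by a factor of 2 reduces it by 2^2 = 4.
Extrapolated value = (4·A(Δt/2) − A(Δt)) / (4 − 1)
= (4·(-2.8962840) − (-2.8130106)) / 3
= -8.7721254 / 3 = -2.9240418

-2.92404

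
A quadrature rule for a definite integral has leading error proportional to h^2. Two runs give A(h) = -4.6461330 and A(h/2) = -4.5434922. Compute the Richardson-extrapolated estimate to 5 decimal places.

The leading error scales as h^2; refining by a factor of 2 reduces it by 2^2 = 4.
Extrapolated value = (4·A(h/2) − A(h)) / (4 − 1)
= (4·(-4.5434922) − (-4.6461330)) / 3
= -13.5278358 / 3 = -4.5092786

-4.50928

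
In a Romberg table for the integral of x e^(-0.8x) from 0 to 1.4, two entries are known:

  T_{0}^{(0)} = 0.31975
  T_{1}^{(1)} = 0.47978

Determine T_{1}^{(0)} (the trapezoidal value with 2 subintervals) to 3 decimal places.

0.440

From T_{1}^{(1)} = (4·T_{1}^{(0)} − T_{0}^{(0)})/3, solve for T_{1}^{(0)}:
4·T_{1}^{(0)} = 3·0.47978 + 0.31975 = 1.75909
T_{1}^{(0)} = 0.43977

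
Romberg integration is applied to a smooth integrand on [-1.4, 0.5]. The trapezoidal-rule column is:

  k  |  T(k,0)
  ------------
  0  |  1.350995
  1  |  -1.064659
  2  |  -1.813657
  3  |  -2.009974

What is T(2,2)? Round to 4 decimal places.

T(1,1) = (4·(-1.064659) − 1.350995) / 3 = -1.869877
T(2,1) = -1.813657 + (-1.813657 − (-1.064659))/3 = -2.063323
T(2,2) = (16·(-2.063323) − (-1.869877)) / 15 = -2.076219

-2.0762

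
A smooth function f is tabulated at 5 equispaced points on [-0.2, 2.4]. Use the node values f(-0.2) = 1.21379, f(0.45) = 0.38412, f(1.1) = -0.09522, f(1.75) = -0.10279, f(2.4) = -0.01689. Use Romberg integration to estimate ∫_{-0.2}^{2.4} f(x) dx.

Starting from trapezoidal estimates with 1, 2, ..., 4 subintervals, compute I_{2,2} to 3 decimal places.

0.469

I_{0,0} (trapezoid, 1 panel, h=2.6000): 1.55597
I_{1,0} (trapezoid, 2 panels, h=1.3000): 0.65420
I_{2,0} (trapezoid, 4 panels, h=0.6500): 0.50996
I_{1,1} = 0.65420 + (0.65420 − 1.55597)/3 = 0.35361
I_{2,1} = 0.50996 + (0.50996 − 0.65420)/3 = 0.46188
I_{2,2} = 0.46188 + (0.46188 − 0.35361)/15 = 0.46910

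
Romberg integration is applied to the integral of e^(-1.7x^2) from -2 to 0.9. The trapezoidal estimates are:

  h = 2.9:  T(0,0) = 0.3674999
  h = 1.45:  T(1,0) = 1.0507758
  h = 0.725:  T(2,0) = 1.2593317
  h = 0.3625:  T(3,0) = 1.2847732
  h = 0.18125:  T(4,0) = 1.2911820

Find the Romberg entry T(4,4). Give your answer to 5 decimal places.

1.29337

T(1,1) = (4·1.0507758 − 0.3674999) / 3 = 1.2785344
T(2,1) = (4·1.2593317 − 1.0507758) / 3 = 1.3288503
T(3,1) = (4·1.2847732 − 1.2593317) / 3 = 1.2932537
T(4,1) = (4·1.2911820 − 1.2847732) / 3 = 1.2933183
T(2,2) = (16·1.3288503 − 1.2785344) / 15 = 1.3322047
T(3,2) = 1.2932537 + (1.2932537 − 1.3288503)/15 = 1.2908806
T(4,2) = (16·1.2933183 − 1.2932537) / 15 = 1.2933226
T(3,3) = 1.2908806 + (1.2908806 − 1.3322047)/63 = 1.2902247
T(4,3) = 1.2933226 + (1.2933226 − 1.2908806)/63 = 1.2933614
T(4,4) = (256·1.2933614 − 1.2902247) / 255 = 1.2933737
(Column j=1 coincides with Simpson's rule on the same nodes.)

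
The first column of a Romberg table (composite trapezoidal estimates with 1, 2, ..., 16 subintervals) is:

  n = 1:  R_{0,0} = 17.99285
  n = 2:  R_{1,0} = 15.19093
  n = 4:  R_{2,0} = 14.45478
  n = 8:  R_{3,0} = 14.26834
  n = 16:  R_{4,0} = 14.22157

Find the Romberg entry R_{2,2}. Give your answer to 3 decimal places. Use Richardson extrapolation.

14.206

R_{1,1} = 15.19093 + (15.19093 − 17.99285)/3 = 14.25696
R_{2,1} = (4·14.45478 − 15.19093) / 3 = 14.20940
R_{2,2} = (16·14.20940 − 14.25696) / 15 = 14.20623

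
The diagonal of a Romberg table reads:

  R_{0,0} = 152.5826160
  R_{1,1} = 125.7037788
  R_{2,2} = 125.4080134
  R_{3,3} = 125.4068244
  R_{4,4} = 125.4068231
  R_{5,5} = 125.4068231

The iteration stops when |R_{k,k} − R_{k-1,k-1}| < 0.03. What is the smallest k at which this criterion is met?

k = 3

|R_{1,1} − R_{0,0}| = 26.8788372 ≥ 0.03
|R_{2,2} − R_{1,1}| = 0.2957654 ≥ 0.03
|R_{3,3} − R_{2,2}| = 0.0011890 < 0.03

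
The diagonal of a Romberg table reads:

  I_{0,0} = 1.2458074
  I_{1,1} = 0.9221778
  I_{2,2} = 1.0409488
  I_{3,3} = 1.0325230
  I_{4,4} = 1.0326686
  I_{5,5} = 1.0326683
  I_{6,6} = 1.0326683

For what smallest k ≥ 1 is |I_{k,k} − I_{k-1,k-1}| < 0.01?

k = 3

|I_{1,1} − I_{0,0}| = 0.3236296 ≥ 0.01
|I_{2,2} − I_{1,1}| = 0.1187710 ≥ 0.01
|I_{3,3} − I_{2,2}| = 0.0084258 < 0.01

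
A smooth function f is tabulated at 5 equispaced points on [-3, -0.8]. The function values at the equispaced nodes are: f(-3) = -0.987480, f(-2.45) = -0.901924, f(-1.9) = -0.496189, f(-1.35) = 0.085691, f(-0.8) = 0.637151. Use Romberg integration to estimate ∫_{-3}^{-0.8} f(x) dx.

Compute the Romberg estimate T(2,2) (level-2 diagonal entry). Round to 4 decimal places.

-0.8440

T(0,0) (trapezoid, 1 panel, h=2.2000): -0.385362
T(1,0) (trapezoid, 2 panels, h=1.1000): -0.738489
T(2,0) (trapezoid, 4 panels, h=0.5500): -0.818173
T(1,1) = -0.738489 + (-0.738489 − (-0.385362))/3 = -0.856198
T(2,1) = -0.818173 + (-0.818173 − (-0.738489))/3 = -0.844734
T(2,2) = -0.844734 + (-0.844734 − (-0.856198))/15 = -0.843970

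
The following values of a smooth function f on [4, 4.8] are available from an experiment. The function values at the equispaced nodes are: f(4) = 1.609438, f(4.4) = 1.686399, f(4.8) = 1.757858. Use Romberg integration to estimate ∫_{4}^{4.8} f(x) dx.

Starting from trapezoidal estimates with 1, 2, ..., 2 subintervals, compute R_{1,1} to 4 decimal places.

R_{0,0} (trapezoid, 1 panel, h=0.8000): 1.346918
R_{1,0} (trapezoid, 2 panels, h=0.4000): 1.348019
R_{1,1} = 1.348019 + (1.348019 − 1.346918)/3 = 1.348386

1.3484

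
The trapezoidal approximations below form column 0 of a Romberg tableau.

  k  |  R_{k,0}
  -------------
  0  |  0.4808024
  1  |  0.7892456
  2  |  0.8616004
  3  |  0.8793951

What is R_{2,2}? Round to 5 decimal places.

Richardson extrapolation on the trapezoidal column (denominator 4−1=3):
R_{1,1} = (4·0.7892456 − 0.4808024) / 3 = 0.8920600
R_{2,1} = 0.8616004 + (0.8616004 − 0.7892456)/3 = 0.8857187
R_{2,2} = 0.8857187 + (0.8857187 − 0.8920600)/15 = 0.8852959

0.88530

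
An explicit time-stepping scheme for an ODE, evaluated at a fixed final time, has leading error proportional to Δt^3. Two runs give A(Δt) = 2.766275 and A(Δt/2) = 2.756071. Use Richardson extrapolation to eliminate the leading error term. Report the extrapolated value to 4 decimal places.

The leading error scales as Δt^3; refining by a factor of 2 reduces it by 2^3 = 8.
Extrapolated value = (8·A(Δt/2) − A(Δt)) / (8 − 1)
= (8·2.756071 − 2.766275) / 7
= 19.282293 / 7 = 2.754613

2.7546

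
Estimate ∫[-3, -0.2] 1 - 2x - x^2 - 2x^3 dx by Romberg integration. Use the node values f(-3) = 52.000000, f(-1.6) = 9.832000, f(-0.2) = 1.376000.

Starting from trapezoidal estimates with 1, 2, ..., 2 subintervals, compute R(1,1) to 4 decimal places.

R(0,0) (trapezoid, 1 panel, h=2.8000): 74.726400
R(1,0) (trapezoid, 2 panels, h=1.4000): 51.128000
R(1,1) = 51.128000 + (51.128000 − 74.726400)/3 = 43.261867

43.2619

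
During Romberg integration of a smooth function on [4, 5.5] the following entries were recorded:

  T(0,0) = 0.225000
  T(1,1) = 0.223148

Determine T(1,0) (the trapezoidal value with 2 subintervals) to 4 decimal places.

0.2236

From T(1,1) = (4·T(1,0) − T(0,0))/3, solve for T(1,0):
4·T(1,0) = 3·0.223148 + 0.225000 = 0.894444
T(1,0) = 0.223611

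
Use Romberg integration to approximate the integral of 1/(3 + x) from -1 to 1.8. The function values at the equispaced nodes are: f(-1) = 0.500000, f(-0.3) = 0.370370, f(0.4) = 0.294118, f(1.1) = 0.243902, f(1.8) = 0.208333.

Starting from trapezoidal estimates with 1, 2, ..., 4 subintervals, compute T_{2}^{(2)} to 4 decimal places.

T_{0}^{(0)} (trapezoid, 1 panel, h=2.8000): 0.991666
T_{1}^{(0)} (trapezoid, 2 panels, h=1.4000): 0.907598
T_{2}^{(0)} (trapezoid, 4 panels, h=0.7000): 0.883790
T_{1}^{(1)} = 0.907598 + (0.907598 − 0.991666)/3 = 0.879575
T_{2}^{(1)} = 0.883790 + (0.883790 − 0.907598)/3 = 0.875854
T_{2}^{(2)} = 0.875854 + (0.875854 − 0.879575)/15 = 0.875606

0.8756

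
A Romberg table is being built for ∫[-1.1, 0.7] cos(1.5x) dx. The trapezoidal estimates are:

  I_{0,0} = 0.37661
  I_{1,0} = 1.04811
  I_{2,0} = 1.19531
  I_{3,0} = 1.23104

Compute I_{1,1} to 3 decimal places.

I_{1,1} = (4·1.04811 − 0.37661) / 3 = 1.27194
(Column j=1 coincides with Simpson's rule on the same nodes.)

1.272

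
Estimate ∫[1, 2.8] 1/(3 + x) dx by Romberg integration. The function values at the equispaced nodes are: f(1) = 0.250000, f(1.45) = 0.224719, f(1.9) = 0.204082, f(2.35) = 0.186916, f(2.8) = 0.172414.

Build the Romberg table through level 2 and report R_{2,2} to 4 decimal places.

0.3716

R_{0,0} (trapezoid, 1 panel, h=1.8000): 0.380173
R_{1,0} (trapezoid, 2 panels, h=0.9000): 0.373760
R_{2,0} (trapezoid, 4 panels, h=0.4500): 0.372116
R_{1,1} = 0.373760 + (0.373760 − 0.380173)/3 = 0.371622
R_{2,1} = 0.372116 + (0.372116 − 0.373760)/3 = 0.371568
R_{2,2} = 0.371568 + (0.371568 − 0.371622)/15 = 0.371564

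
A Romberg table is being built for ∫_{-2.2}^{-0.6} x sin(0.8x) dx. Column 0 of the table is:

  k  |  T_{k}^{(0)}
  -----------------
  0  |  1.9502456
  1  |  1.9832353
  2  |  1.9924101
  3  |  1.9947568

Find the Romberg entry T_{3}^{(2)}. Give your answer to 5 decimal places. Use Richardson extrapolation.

Richardson extrapolation on the trapezoidal column (denominator 4−1=3):
T_{2}^{(1)} = (4·1.9924101 − 1.9832353) / 3 = 1.9954684
T_{3}^{(1)} = 1.9947568 + (1.9947568 − 1.9924101)/3 = 1.9955390
T_{3}^{(2)} = 1.9955390 + (1.9955390 − 1.9954684)/15 = 1.9955437

1.99554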